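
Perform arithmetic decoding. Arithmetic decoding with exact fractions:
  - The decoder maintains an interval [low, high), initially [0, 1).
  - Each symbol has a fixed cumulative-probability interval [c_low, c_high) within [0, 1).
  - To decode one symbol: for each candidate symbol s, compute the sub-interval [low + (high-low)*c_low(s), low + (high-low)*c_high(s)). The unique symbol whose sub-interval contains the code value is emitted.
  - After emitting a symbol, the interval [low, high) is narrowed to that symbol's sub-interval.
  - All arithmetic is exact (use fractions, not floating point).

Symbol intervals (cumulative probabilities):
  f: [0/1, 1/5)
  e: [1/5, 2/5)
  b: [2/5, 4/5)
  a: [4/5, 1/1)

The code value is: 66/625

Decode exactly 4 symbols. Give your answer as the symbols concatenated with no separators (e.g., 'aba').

Step 1: interval [0/1, 1/1), width = 1/1 - 0/1 = 1/1
  'f': [0/1 + 1/1*0/1, 0/1 + 1/1*1/5) = [0/1, 1/5) <- contains code 66/625
  'e': [0/1 + 1/1*1/5, 0/1 + 1/1*2/5) = [1/5, 2/5)
  'b': [0/1 + 1/1*2/5, 0/1 + 1/1*4/5) = [2/5, 4/5)
  'a': [0/1 + 1/1*4/5, 0/1 + 1/1*1/1) = [4/5, 1/1)
  emit 'f', narrow to [0/1, 1/5)
Step 2: interval [0/1, 1/5), width = 1/5 - 0/1 = 1/5
  'f': [0/1 + 1/5*0/1, 0/1 + 1/5*1/5) = [0/1, 1/25)
  'e': [0/1 + 1/5*1/5, 0/1 + 1/5*2/5) = [1/25, 2/25)
  'b': [0/1 + 1/5*2/5, 0/1 + 1/5*4/5) = [2/25, 4/25) <- contains code 66/625
  'a': [0/1 + 1/5*4/5, 0/1 + 1/5*1/1) = [4/25, 1/5)
  emit 'b', narrow to [2/25, 4/25)
Step 3: interval [2/25, 4/25), width = 4/25 - 2/25 = 2/25
  'f': [2/25 + 2/25*0/1, 2/25 + 2/25*1/5) = [2/25, 12/125)
  'e': [2/25 + 2/25*1/5, 2/25 + 2/25*2/5) = [12/125, 14/125) <- contains code 66/625
  'b': [2/25 + 2/25*2/5, 2/25 + 2/25*4/5) = [14/125, 18/125)
  'a': [2/25 + 2/25*4/5, 2/25 + 2/25*1/1) = [18/125, 4/25)
  emit 'e', narrow to [12/125, 14/125)
Step 4: interval [12/125, 14/125), width = 14/125 - 12/125 = 2/125
  'f': [12/125 + 2/125*0/1, 12/125 + 2/125*1/5) = [12/125, 62/625)
  'e': [12/125 + 2/125*1/5, 12/125 + 2/125*2/5) = [62/625, 64/625)
  'b': [12/125 + 2/125*2/5, 12/125 + 2/125*4/5) = [64/625, 68/625) <- contains code 66/625
  'a': [12/125 + 2/125*4/5, 12/125 + 2/125*1/1) = [68/625, 14/125)
  emit 'b', narrow to [64/625, 68/625)

Answer: fbeb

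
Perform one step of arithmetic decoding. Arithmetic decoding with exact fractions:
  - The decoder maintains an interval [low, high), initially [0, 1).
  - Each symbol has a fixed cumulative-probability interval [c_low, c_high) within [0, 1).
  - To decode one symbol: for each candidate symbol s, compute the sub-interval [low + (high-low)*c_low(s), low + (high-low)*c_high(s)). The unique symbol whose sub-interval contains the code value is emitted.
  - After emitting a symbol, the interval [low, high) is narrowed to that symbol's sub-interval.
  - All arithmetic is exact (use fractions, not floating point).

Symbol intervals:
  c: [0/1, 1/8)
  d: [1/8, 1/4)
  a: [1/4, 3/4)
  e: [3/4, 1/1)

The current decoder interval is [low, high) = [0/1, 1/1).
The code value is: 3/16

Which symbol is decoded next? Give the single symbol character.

Interval width = high − low = 1/1 − 0/1 = 1/1
Scaled code = (code − low) / width = (3/16 − 0/1) / 1/1 = 3/16
  c: [0/1, 1/8) 
  d: [1/8, 1/4) ← scaled code falls here ✓
  a: [1/4, 3/4) 
  e: [3/4, 1/1) 

Answer: d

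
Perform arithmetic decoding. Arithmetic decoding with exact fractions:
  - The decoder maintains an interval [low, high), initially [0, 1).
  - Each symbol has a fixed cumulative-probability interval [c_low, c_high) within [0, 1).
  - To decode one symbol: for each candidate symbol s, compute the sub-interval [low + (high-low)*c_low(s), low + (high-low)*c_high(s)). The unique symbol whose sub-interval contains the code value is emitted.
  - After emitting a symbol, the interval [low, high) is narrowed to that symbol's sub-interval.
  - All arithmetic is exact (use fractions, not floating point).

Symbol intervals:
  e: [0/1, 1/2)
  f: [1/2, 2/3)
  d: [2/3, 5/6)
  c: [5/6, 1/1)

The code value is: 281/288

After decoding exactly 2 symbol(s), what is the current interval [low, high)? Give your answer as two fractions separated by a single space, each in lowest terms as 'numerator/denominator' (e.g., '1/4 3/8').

Step 1: interval [0/1, 1/1), width = 1/1 - 0/1 = 1/1
  'e': [0/1 + 1/1*0/1, 0/1 + 1/1*1/2) = [0/1, 1/2)
  'f': [0/1 + 1/1*1/2, 0/1 + 1/1*2/3) = [1/2, 2/3)
  'd': [0/1 + 1/1*2/3, 0/1 + 1/1*5/6) = [2/3, 5/6)
  'c': [0/1 + 1/1*5/6, 0/1 + 1/1*1/1) = [5/6, 1/1) <- contains code 281/288
  emit 'c', narrow to [5/6, 1/1)
Step 2: interval [5/6, 1/1), width = 1/1 - 5/6 = 1/6
  'e': [5/6 + 1/6*0/1, 5/6 + 1/6*1/2) = [5/6, 11/12)
  'f': [5/6 + 1/6*1/2, 5/6 + 1/6*2/3) = [11/12, 17/18)
  'd': [5/6 + 1/6*2/3, 5/6 + 1/6*5/6) = [17/18, 35/36)
  'c': [5/6 + 1/6*5/6, 5/6 + 1/6*1/1) = [35/36, 1/1) <- contains code 281/288
  emit 'c', narrow to [35/36, 1/1)

Answer: 35/36 1/1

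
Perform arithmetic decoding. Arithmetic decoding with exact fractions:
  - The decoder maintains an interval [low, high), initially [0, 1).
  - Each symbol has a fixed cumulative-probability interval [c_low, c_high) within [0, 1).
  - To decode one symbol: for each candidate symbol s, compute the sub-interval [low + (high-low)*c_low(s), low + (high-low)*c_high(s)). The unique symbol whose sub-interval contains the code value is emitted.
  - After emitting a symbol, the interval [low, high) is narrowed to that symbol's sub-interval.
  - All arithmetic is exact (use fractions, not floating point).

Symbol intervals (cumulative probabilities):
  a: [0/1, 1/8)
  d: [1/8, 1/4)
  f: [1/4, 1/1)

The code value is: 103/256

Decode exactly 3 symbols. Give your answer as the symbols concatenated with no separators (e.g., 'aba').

Answer: fdf

Derivation:
Step 1: interval [0/1, 1/1), width = 1/1 - 0/1 = 1/1
  'a': [0/1 + 1/1*0/1, 0/1 + 1/1*1/8) = [0/1, 1/8)
  'd': [0/1 + 1/1*1/8, 0/1 + 1/1*1/4) = [1/8, 1/4)
  'f': [0/1 + 1/1*1/4, 0/1 + 1/1*1/1) = [1/4, 1/1) <- contains code 103/256
  emit 'f', narrow to [1/4, 1/1)
Step 2: interval [1/4, 1/1), width = 1/1 - 1/4 = 3/4
  'a': [1/4 + 3/4*0/1, 1/4 + 3/4*1/8) = [1/4, 11/32)
  'd': [1/4 + 3/4*1/8, 1/4 + 3/4*1/4) = [11/32, 7/16) <- contains code 103/256
  'f': [1/4 + 3/4*1/4, 1/4 + 3/4*1/1) = [7/16, 1/1)
  emit 'd', narrow to [11/32, 7/16)
Step 3: interval [11/32, 7/16), width = 7/16 - 11/32 = 3/32
  'a': [11/32 + 3/32*0/1, 11/32 + 3/32*1/8) = [11/32, 91/256)
  'd': [11/32 + 3/32*1/8, 11/32 + 3/32*1/4) = [91/256, 47/128)
  'f': [11/32 + 3/32*1/4, 11/32 + 3/32*1/1) = [47/128, 7/16) <- contains code 103/256
  emit 'f', narrow to [47/128, 7/16)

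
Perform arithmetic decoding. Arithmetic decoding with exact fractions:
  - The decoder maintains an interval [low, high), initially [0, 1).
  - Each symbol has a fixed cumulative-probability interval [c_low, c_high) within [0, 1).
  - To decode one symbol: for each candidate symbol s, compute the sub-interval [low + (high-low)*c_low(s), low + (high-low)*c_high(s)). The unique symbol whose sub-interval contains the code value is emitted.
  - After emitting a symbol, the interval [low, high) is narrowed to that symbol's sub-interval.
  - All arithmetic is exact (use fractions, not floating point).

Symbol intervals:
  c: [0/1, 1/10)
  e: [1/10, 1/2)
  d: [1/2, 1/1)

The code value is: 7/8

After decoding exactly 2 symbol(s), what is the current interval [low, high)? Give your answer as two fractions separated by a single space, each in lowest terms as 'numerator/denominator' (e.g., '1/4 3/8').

Answer: 3/4 1/1

Derivation:
Step 1: interval [0/1, 1/1), width = 1/1 - 0/1 = 1/1
  'c': [0/1 + 1/1*0/1, 0/1 + 1/1*1/10) = [0/1, 1/10)
  'e': [0/1 + 1/1*1/10, 0/1 + 1/1*1/2) = [1/10, 1/2)
  'd': [0/1 + 1/1*1/2, 0/1 + 1/1*1/1) = [1/2, 1/1) <- contains code 7/8
  emit 'd', narrow to [1/2, 1/1)
Step 2: interval [1/2, 1/1), width = 1/1 - 1/2 = 1/2
  'c': [1/2 + 1/2*0/1, 1/2 + 1/2*1/10) = [1/2, 11/20)
  'e': [1/2 + 1/2*1/10, 1/2 + 1/2*1/2) = [11/20, 3/4)
  'd': [1/2 + 1/2*1/2, 1/2 + 1/2*1/1) = [3/4, 1/1) <- contains code 7/8
  emit 'd', narrow to [3/4, 1/1)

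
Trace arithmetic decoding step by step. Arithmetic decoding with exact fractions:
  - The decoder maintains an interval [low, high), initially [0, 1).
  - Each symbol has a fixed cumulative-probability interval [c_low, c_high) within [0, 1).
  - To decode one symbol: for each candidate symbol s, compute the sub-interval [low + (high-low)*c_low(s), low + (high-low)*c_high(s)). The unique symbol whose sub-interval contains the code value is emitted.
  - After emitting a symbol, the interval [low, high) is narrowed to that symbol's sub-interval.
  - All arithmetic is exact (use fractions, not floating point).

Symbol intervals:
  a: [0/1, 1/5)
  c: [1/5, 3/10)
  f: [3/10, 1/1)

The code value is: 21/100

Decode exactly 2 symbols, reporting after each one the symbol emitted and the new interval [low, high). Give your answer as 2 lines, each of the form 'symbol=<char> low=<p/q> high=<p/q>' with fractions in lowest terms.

Answer: symbol=c low=1/5 high=3/10
symbol=a low=1/5 high=11/50

Derivation:
Step 1: interval [0/1, 1/1), width = 1/1 - 0/1 = 1/1
  'a': [0/1 + 1/1*0/1, 0/1 + 1/1*1/5) = [0/1, 1/5)
  'c': [0/1 + 1/1*1/5, 0/1 + 1/1*3/10) = [1/5, 3/10) <- contains code 21/100
  'f': [0/1 + 1/1*3/10, 0/1 + 1/1*1/1) = [3/10, 1/1)
  emit 'c', narrow to [1/5, 3/10)
Step 2: interval [1/5, 3/10), width = 3/10 - 1/5 = 1/10
  'a': [1/5 + 1/10*0/1, 1/5 + 1/10*1/5) = [1/5, 11/50) <- contains code 21/100
  'c': [1/5 + 1/10*1/5, 1/5 + 1/10*3/10) = [11/50, 23/100)
  'f': [1/5 + 1/10*3/10, 1/5 + 1/10*1/1) = [23/100, 3/10)
  emit 'a', narrow to [1/5, 11/50)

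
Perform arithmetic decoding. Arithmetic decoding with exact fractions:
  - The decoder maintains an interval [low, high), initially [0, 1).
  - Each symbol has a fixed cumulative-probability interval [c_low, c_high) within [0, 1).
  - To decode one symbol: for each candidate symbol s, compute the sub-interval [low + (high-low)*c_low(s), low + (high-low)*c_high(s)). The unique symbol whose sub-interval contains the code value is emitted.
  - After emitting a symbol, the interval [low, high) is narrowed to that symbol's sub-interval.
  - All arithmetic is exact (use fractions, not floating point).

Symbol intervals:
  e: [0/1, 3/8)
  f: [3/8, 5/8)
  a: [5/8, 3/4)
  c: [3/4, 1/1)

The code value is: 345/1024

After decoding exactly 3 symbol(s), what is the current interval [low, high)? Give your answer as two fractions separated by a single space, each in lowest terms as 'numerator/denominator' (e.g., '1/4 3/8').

Answer: 81/256 87/256

Derivation:
Step 1: interval [0/1, 1/1), width = 1/1 - 0/1 = 1/1
  'e': [0/1 + 1/1*0/1, 0/1 + 1/1*3/8) = [0/1, 3/8) <- contains code 345/1024
  'f': [0/1 + 1/1*3/8, 0/1 + 1/1*5/8) = [3/8, 5/8)
  'a': [0/1 + 1/1*5/8, 0/1 + 1/1*3/4) = [5/8, 3/4)
  'c': [0/1 + 1/1*3/4, 0/1 + 1/1*1/1) = [3/4, 1/1)
  emit 'e', narrow to [0/1, 3/8)
Step 2: interval [0/1, 3/8), width = 3/8 - 0/1 = 3/8
  'e': [0/1 + 3/8*0/1, 0/1 + 3/8*3/8) = [0/1, 9/64)
  'f': [0/1 + 3/8*3/8, 0/1 + 3/8*5/8) = [9/64, 15/64)
  'a': [0/1 + 3/8*5/8, 0/1 + 3/8*3/4) = [15/64, 9/32)
  'c': [0/1 + 3/8*3/4, 0/1 + 3/8*1/1) = [9/32, 3/8) <- contains code 345/1024
  emit 'c', narrow to [9/32, 3/8)
Step 3: interval [9/32, 3/8), width = 3/8 - 9/32 = 3/32
  'e': [9/32 + 3/32*0/1, 9/32 + 3/32*3/8) = [9/32, 81/256)
  'f': [9/32 + 3/32*3/8, 9/32 + 3/32*5/8) = [81/256, 87/256) <- contains code 345/1024
  'a': [9/32 + 3/32*5/8, 9/32 + 3/32*3/4) = [87/256, 45/128)
  'c': [9/32 + 3/32*3/4, 9/32 + 3/32*1/1) = [45/128, 3/8)
  emit 'f', narrow to [81/256, 87/256)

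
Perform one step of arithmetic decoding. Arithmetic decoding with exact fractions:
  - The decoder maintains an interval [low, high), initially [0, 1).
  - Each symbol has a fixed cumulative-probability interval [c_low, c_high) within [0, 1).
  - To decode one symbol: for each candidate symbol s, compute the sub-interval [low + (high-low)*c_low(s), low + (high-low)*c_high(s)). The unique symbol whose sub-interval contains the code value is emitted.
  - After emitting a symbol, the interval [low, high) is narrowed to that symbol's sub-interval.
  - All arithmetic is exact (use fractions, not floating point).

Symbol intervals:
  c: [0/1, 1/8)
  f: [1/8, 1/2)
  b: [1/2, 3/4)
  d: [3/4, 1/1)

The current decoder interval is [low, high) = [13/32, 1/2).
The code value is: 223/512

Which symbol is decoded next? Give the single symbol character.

Answer: f

Derivation:
Interval width = high − low = 1/2 − 13/32 = 3/32
Scaled code = (code − low) / width = (223/512 − 13/32) / 3/32 = 5/16
  c: [0/1, 1/8) 
  f: [1/8, 1/2) ← scaled code falls here ✓
  b: [1/2, 3/4) 
  d: [3/4, 1/1) 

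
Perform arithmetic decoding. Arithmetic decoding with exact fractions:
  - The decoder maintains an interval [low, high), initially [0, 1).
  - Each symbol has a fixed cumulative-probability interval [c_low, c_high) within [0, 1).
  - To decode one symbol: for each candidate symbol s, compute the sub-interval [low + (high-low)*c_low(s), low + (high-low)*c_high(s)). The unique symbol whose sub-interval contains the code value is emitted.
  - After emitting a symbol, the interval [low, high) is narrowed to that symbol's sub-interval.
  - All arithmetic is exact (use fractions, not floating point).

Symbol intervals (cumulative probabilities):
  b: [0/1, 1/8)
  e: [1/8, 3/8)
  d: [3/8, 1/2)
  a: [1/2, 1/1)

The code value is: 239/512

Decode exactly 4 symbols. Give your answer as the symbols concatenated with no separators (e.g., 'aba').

Answer: dada

Derivation:
Step 1: interval [0/1, 1/1), width = 1/1 - 0/1 = 1/1
  'b': [0/1 + 1/1*0/1, 0/1 + 1/1*1/8) = [0/1, 1/8)
  'e': [0/1 + 1/1*1/8, 0/1 + 1/1*3/8) = [1/8, 3/8)
  'd': [0/1 + 1/1*3/8, 0/1 + 1/1*1/2) = [3/8, 1/2) <- contains code 239/512
  'a': [0/1 + 1/1*1/2, 0/1 + 1/1*1/1) = [1/2, 1/1)
  emit 'd', narrow to [3/8, 1/2)
Step 2: interval [3/8, 1/2), width = 1/2 - 3/8 = 1/8
  'b': [3/8 + 1/8*0/1, 3/8 + 1/8*1/8) = [3/8, 25/64)
  'e': [3/8 + 1/8*1/8, 3/8 + 1/8*3/8) = [25/64, 27/64)
  'd': [3/8 + 1/8*3/8, 3/8 + 1/8*1/2) = [27/64, 7/16)
  'a': [3/8 + 1/8*1/2, 3/8 + 1/8*1/1) = [7/16, 1/2) <- contains code 239/512
  emit 'a', narrow to [7/16, 1/2)
Step 3: interval [7/16, 1/2), width = 1/2 - 7/16 = 1/16
  'b': [7/16 + 1/16*0/1, 7/16 + 1/16*1/8) = [7/16, 57/128)
  'e': [7/16 + 1/16*1/8, 7/16 + 1/16*3/8) = [57/128, 59/128)
  'd': [7/16 + 1/16*3/8, 7/16 + 1/16*1/2) = [59/128, 15/32) <- contains code 239/512
  'a': [7/16 + 1/16*1/2, 7/16 + 1/16*1/1) = [15/32, 1/2)
  emit 'd', narrow to [59/128, 15/32)
Step 4: interval [59/128, 15/32), width = 15/32 - 59/128 = 1/128
  'b': [59/128 + 1/128*0/1, 59/128 + 1/128*1/8) = [59/128, 473/1024)
  'e': [59/128 + 1/128*1/8, 59/128 + 1/128*3/8) = [473/1024, 475/1024)
  'd': [59/128 + 1/128*3/8, 59/128 + 1/128*1/2) = [475/1024, 119/256)
  'a': [59/128 + 1/128*1/2, 59/128 + 1/128*1/1) = [119/256, 15/32) <- contains code 239/512
  emit 'a', narrow to [119/256, 15/32)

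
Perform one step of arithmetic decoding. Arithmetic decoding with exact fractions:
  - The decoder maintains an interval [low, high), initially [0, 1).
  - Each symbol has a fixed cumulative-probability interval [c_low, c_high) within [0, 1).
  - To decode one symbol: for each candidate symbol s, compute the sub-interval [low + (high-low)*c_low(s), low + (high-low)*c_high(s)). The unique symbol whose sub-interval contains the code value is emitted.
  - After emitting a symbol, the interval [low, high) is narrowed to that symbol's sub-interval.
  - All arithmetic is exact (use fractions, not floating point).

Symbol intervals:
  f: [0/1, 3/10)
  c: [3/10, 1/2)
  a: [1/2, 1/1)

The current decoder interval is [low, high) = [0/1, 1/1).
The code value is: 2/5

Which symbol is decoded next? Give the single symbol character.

Interval width = high − low = 1/1 − 0/1 = 1/1
Scaled code = (code − low) / width = (2/5 − 0/1) / 1/1 = 2/5
  f: [0/1, 3/10) 
  c: [3/10, 1/2) ← scaled code falls here ✓
  a: [1/2, 1/1) 

Answer: c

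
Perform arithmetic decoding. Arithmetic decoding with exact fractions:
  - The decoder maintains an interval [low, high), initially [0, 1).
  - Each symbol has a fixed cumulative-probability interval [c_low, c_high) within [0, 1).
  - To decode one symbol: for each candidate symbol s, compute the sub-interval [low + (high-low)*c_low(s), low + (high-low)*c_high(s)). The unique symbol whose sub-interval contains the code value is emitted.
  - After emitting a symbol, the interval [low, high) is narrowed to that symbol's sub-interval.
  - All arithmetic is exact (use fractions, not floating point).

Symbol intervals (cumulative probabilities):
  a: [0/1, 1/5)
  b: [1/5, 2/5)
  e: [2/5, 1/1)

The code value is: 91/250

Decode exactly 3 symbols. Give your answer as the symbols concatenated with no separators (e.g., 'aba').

Answer: bee

Derivation:
Step 1: interval [0/1, 1/1), width = 1/1 - 0/1 = 1/1
  'a': [0/1 + 1/1*0/1, 0/1 + 1/1*1/5) = [0/1, 1/5)
  'b': [0/1 + 1/1*1/5, 0/1 + 1/1*2/5) = [1/5, 2/5) <- contains code 91/250
  'e': [0/1 + 1/1*2/5, 0/1 + 1/1*1/1) = [2/5, 1/1)
  emit 'b', narrow to [1/5, 2/5)
Step 2: interval [1/5, 2/5), width = 2/5 - 1/5 = 1/5
  'a': [1/5 + 1/5*0/1, 1/5 + 1/5*1/5) = [1/5, 6/25)
  'b': [1/5 + 1/5*1/5, 1/5 + 1/5*2/5) = [6/25, 7/25)
  'e': [1/5 + 1/5*2/5, 1/5 + 1/5*1/1) = [7/25, 2/5) <- contains code 91/250
  emit 'e', narrow to [7/25, 2/5)
Step 3: interval [7/25, 2/5), width = 2/5 - 7/25 = 3/25
  'a': [7/25 + 3/25*0/1, 7/25 + 3/25*1/5) = [7/25, 38/125)
  'b': [7/25 + 3/25*1/5, 7/25 + 3/25*2/5) = [38/125, 41/125)
  'e': [7/25 + 3/25*2/5, 7/25 + 3/25*1/1) = [41/125, 2/5) <- contains code 91/250
  emit 'e', narrow to [41/125, 2/5)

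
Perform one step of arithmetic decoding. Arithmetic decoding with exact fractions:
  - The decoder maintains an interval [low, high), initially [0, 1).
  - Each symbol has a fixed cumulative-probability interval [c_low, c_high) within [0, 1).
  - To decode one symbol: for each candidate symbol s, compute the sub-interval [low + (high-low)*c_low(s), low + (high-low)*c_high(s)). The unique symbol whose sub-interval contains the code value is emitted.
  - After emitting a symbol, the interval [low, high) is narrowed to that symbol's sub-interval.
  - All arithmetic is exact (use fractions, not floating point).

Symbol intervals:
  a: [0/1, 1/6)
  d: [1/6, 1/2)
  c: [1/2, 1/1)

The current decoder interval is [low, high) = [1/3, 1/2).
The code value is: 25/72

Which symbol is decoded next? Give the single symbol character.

Answer: a

Derivation:
Interval width = high − low = 1/2 − 1/3 = 1/6
Scaled code = (code − low) / width = (25/72 − 1/3) / 1/6 = 1/12
  a: [0/1, 1/6) ← scaled code falls here ✓
  d: [1/6, 1/2) 
  c: [1/2, 1/1) 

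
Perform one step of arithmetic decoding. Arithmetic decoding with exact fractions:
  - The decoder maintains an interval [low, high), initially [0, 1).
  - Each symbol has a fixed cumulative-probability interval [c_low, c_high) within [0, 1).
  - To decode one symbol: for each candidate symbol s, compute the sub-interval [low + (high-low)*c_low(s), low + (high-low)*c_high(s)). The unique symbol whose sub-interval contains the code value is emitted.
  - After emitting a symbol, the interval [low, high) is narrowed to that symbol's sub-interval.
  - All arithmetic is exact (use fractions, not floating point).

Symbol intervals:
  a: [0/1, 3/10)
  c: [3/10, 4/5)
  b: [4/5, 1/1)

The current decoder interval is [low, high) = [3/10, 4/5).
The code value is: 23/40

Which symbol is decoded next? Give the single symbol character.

Answer: c

Derivation:
Interval width = high − low = 4/5 − 3/10 = 1/2
Scaled code = (code − low) / width = (23/40 − 3/10) / 1/2 = 11/20
  a: [0/1, 3/10) 
  c: [3/10, 4/5) ← scaled code falls here ✓
  b: [4/5, 1/1) 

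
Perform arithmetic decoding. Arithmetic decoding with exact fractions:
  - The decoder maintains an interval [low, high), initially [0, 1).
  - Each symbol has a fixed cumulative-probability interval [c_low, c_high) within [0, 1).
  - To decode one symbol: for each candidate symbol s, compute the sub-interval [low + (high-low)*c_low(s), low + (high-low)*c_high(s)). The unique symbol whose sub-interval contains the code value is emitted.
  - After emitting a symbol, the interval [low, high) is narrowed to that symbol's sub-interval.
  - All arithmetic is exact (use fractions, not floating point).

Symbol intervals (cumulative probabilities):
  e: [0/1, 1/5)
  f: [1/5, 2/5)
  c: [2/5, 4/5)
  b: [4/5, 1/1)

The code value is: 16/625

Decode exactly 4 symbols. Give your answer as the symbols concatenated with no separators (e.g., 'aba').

Answer: eecc

Derivation:
Step 1: interval [0/1, 1/1), width = 1/1 - 0/1 = 1/1
  'e': [0/1 + 1/1*0/1, 0/1 + 1/1*1/5) = [0/1, 1/5) <- contains code 16/625
  'f': [0/1 + 1/1*1/5, 0/1 + 1/1*2/5) = [1/5, 2/5)
  'c': [0/1 + 1/1*2/5, 0/1 + 1/1*4/5) = [2/5, 4/5)
  'b': [0/1 + 1/1*4/5, 0/1 + 1/1*1/1) = [4/5, 1/1)
  emit 'e', narrow to [0/1, 1/5)
Step 2: interval [0/1, 1/5), width = 1/5 - 0/1 = 1/5
  'e': [0/1 + 1/5*0/1, 0/1 + 1/5*1/5) = [0/1, 1/25) <- contains code 16/625
  'f': [0/1 + 1/5*1/5, 0/1 + 1/5*2/5) = [1/25, 2/25)
  'c': [0/1 + 1/5*2/5, 0/1 + 1/5*4/5) = [2/25, 4/25)
  'b': [0/1 + 1/5*4/5, 0/1 + 1/5*1/1) = [4/25, 1/5)
  emit 'e', narrow to [0/1, 1/25)
Step 3: interval [0/1, 1/25), width = 1/25 - 0/1 = 1/25
  'e': [0/1 + 1/25*0/1, 0/1 + 1/25*1/5) = [0/1, 1/125)
  'f': [0/1 + 1/25*1/5, 0/1 + 1/25*2/5) = [1/125, 2/125)
  'c': [0/1 + 1/25*2/5, 0/1 + 1/25*4/5) = [2/125, 4/125) <- contains code 16/625
  'b': [0/1 + 1/25*4/5, 0/1 + 1/25*1/1) = [4/125, 1/25)
  emit 'c', narrow to [2/125, 4/125)
Step 4: interval [2/125, 4/125), width = 4/125 - 2/125 = 2/125
  'e': [2/125 + 2/125*0/1, 2/125 + 2/125*1/5) = [2/125, 12/625)
  'f': [2/125 + 2/125*1/5, 2/125 + 2/125*2/5) = [12/625, 14/625)
  'c': [2/125 + 2/125*2/5, 2/125 + 2/125*4/5) = [14/625, 18/625) <- contains code 16/625
  'b': [2/125 + 2/125*4/5, 2/125 + 2/125*1/1) = [18/625, 4/125)
  emit 'c', narrow to [14/625, 18/625)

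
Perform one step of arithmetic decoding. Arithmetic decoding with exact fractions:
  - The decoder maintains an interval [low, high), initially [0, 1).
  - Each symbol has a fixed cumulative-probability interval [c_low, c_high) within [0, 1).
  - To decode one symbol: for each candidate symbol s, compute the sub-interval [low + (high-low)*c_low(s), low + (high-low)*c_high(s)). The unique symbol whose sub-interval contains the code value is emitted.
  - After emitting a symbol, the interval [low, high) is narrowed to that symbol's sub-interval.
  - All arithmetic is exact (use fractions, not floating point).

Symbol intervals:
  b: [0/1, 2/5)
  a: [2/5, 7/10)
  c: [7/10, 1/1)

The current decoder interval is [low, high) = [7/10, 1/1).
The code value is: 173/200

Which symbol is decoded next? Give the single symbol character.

Interval width = high − low = 1/1 − 7/10 = 3/10
Scaled code = (code − low) / width = (173/200 − 7/10) / 3/10 = 11/20
  b: [0/1, 2/5) 
  a: [2/5, 7/10) ← scaled code falls here ✓
  c: [7/10, 1/1) 

Answer: a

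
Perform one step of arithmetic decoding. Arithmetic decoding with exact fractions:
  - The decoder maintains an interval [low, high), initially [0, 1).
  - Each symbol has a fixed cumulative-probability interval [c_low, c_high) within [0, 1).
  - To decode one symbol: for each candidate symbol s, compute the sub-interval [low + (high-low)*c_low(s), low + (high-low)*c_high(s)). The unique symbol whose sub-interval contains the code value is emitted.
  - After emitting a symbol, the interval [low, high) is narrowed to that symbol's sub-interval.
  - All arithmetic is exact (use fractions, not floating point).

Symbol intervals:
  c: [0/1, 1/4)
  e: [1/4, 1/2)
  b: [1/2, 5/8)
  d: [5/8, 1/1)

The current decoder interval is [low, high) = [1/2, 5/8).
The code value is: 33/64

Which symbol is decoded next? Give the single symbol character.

Interval width = high − low = 5/8 − 1/2 = 1/8
Scaled code = (code − low) / width = (33/64 − 1/2) / 1/8 = 1/8
  c: [0/1, 1/4) ← scaled code falls here ✓
  e: [1/4, 1/2) 
  b: [1/2, 5/8) 
  d: [5/8, 1/1) 

Answer: c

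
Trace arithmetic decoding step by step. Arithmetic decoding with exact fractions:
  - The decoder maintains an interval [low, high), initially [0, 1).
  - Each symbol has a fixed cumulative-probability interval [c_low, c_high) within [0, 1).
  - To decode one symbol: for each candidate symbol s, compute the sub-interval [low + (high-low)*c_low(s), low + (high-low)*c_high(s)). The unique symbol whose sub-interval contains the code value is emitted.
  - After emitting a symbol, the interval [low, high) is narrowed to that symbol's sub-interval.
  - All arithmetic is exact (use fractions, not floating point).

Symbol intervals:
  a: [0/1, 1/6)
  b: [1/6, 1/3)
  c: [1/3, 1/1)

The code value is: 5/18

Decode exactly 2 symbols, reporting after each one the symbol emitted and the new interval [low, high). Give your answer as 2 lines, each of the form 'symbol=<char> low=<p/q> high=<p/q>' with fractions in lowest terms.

Answer: symbol=b low=1/6 high=1/3
symbol=c low=2/9 high=1/3

Derivation:
Step 1: interval [0/1, 1/1), width = 1/1 - 0/1 = 1/1
  'a': [0/1 + 1/1*0/1, 0/1 + 1/1*1/6) = [0/1, 1/6)
  'b': [0/1 + 1/1*1/6, 0/1 + 1/1*1/3) = [1/6, 1/3) <- contains code 5/18
  'c': [0/1 + 1/1*1/3, 0/1 + 1/1*1/1) = [1/3, 1/1)
  emit 'b', narrow to [1/6, 1/3)
Step 2: interval [1/6, 1/3), width = 1/3 - 1/6 = 1/6
  'a': [1/6 + 1/6*0/1, 1/6 + 1/6*1/6) = [1/6, 7/36)
  'b': [1/6 + 1/6*1/6, 1/6 + 1/6*1/3) = [7/36, 2/9)
  'c': [1/6 + 1/6*1/3, 1/6 + 1/6*1/1) = [2/9, 1/3) <- contains code 5/18
  emit 'c', narrow to [2/9, 1/3)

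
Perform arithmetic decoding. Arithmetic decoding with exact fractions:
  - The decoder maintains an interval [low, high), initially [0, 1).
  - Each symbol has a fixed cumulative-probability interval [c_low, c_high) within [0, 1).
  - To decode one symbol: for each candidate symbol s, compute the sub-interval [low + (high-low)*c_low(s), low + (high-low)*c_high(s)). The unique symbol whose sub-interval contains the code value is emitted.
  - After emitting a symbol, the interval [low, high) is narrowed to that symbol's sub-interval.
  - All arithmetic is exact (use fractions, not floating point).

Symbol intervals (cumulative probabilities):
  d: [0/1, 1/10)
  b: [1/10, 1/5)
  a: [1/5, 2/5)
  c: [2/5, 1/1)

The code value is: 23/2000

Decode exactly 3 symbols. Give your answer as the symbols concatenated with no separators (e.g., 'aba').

Answer: dbb

Derivation:
Step 1: interval [0/1, 1/1), width = 1/1 - 0/1 = 1/1
  'd': [0/1 + 1/1*0/1, 0/1 + 1/1*1/10) = [0/1, 1/10) <- contains code 23/2000
  'b': [0/1 + 1/1*1/10, 0/1 + 1/1*1/5) = [1/10, 1/5)
  'a': [0/1 + 1/1*1/5, 0/1 + 1/1*2/5) = [1/5, 2/5)
  'c': [0/1 + 1/1*2/5, 0/1 + 1/1*1/1) = [2/5, 1/1)
  emit 'd', narrow to [0/1, 1/10)
Step 2: interval [0/1, 1/10), width = 1/10 - 0/1 = 1/10
  'd': [0/1 + 1/10*0/1, 0/1 + 1/10*1/10) = [0/1, 1/100)
  'b': [0/1 + 1/10*1/10, 0/1 + 1/10*1/5) = [1/100, 1/50) <- contains code 23/2000
  'a': [0/1 + 1/10*1/5, 0/1 + 1/10*2/5) = [1/50, 1/25)
  'c': [0/1 + 1/10*2/5, 0/1 + 1/10*1/1) = [1/25, 1/10)
  emit 'b', narrow to [1/100, 1/50)
Step 3: interval [1/100, 1/50), width = 1/50 - 1/100 = 1/100
  'd': [1/100 + 1/100*0/1, 1/100 + 1/100*1/10) = [1/100, 11/1000)
  'b': [1/100 + 1/100*1/10, 1/100 + 1/100*1/5) = [11/1000, 3/250) <- contains code 23/2000
  'a': [1/100 + 1/100*1/5, 1/100 + 1/100*2/5) = [3/250, 7/500)
  'c': [1/100 + 1/100*2/5, 1/100 + 1/100*1/1) = [7/500, 1/50)
  emit 'b', narrow to [11/1000, 3/250)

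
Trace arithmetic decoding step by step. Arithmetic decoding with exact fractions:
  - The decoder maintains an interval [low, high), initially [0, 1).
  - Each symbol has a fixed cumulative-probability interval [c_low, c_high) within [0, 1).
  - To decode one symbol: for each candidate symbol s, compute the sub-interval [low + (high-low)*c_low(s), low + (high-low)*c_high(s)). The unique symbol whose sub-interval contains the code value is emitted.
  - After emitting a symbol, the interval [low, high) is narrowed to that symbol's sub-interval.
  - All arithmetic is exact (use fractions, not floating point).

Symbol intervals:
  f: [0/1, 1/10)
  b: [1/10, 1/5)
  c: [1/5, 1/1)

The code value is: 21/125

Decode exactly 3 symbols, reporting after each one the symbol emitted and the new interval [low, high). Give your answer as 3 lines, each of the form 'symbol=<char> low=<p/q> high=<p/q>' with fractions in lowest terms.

Answer: symbol=b low=1/10 high=1/5
symbol=c low=3/25 high=1/5
symbol=c low=17/125 high=1/5

Derivation:
Step 1: interval [0/1, 1/1), width = 1/1 - 0/1 = 1/1
  'f': [0/1 + 1/1*0/1, 0/1 + 1/1*1/10) = [0/1, 1/10)
  'b': [0/1 + 1/1*1/10, 0/1 + 1/1*1/5) = [1/10, 1/5) <- contains code 21/125
  'c': [0/1 + 1/1*1/5, 0/1 + 1/1*1/1) = [1/5, 1/1)
  emit 'b', narrow to [1/10, 1/5)
Step 2: interval [1/10, 1/5), width = 1/5 - 1/10 = 1/10
  'f': [1/10 + 1/10*0/1, 1/10 + 1/10*1/10) = [1/10, 11/100)
  'b': [1/10 + 1/10*1/10, 1/10 + 1/10*1/5) = [11/100, 3/25)
  'c': [1/10 + 1/10*1/5, 1/10 + 1/10*1/1) = [3/25, 1/5) <- contains code 21/125
  emit 'c', narrow to [3/25, 1/5)
Step 3: interval [3/25, 1/5), width = 1/5 - 3/25 = 2/25
  'f': [3/25 + 2/25*0/1, 3/25 + 2/25*1/10) = [3/25, 16/125)
  'b': [3/25 + 2/25*1/10, 3/25 + 2/25*1/5) = [16/125, 17/125)
  'c': [3/25 + 2/25*1/5, 3/25 + 2/25*1/1) = [17/125, 1/5) <- contains code 21/125
  emit 'c', narrow to [17/125, 1/5)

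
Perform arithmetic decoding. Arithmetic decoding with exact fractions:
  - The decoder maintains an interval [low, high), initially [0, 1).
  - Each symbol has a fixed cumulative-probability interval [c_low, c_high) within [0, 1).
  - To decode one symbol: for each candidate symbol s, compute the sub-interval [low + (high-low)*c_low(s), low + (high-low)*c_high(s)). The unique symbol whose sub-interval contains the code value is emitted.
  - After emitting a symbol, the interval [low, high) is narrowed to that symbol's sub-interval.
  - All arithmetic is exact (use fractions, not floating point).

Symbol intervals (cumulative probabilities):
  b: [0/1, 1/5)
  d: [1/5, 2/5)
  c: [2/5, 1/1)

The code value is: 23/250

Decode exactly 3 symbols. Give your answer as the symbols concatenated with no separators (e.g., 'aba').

Step 1: interval [0/1, 1/1), width = 1/1 - 0/1 = 1/1
  'b': [0/1 + 1/1*0/1, 0/1 + 1/1*1/5) = [0/1, 1/5) <- contains code 23/250
  'd': [0/1 + 1/1*1/5, 0/1 + 1/1*2/5) = [1/5, 2/5)
  'c': [0/1 + 1/1*2/5, 0/1 + 1/1*1/1) = [2/5, 1/1)
  emit 'b', narrow to [0/1, 1/5)
Step 2: interval [0/1, 1/5), width = 1/5 - 0/1 = 1/5
  'b': [0/1 + 1/5*0/1, 0/1 + 1/5*1/5) = [0/1, 1/25)
  'd': [0/1 + 1/5*1/5, 0/1 + 1/5*2/5) = [1/25, 2/25)
  'c': [0/1 + 1/5*2/5, 0/1 + 1/5*1/1) = [2/25, 1/5) <- contains code 23/250
  emit 'c', narrow to [2/25, 1/5)
Step 3: interval [2/25, 1/5), width = 1/5 - 2/25 = 3/25
  'b': [2/25 + 3/25*0/1, 2/25 + 3/25*1/5) = [2/25, 13/125) <- contains code 23/250
  'd': [2/25 + 3/25*1/5, 2/25 + 3/25*2/5) = [13/125, 16/125)
  'c': [2/25 + 3/25*2/5, 2/25 + 3/25*1/1) = [16/125, 1/5)
  emit 'b', narrow to [2/25, 13/125)

Answer: bcb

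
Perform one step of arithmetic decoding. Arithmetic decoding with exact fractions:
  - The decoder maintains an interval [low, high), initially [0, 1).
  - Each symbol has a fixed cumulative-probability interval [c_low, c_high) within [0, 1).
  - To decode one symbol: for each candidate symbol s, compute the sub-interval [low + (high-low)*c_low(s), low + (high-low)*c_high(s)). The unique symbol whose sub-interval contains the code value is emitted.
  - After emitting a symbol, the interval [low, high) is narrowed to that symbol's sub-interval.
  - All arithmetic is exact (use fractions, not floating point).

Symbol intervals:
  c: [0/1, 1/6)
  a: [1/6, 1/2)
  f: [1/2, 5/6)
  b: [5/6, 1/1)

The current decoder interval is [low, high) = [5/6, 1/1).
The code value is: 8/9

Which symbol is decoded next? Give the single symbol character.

Interval width = high − low = 1/1 − 5/6 = 1/6
Scaled code = (code − low) / width = (8/9 − 5/6) / 1/6 = 1/3
  c: [0/1, 1/6) 
  a: [1/6, 1/2) ← scaled code falls here ✓
  f: [1/2, 5/6) 
  b: [5/6, 1/1) 

Answer: a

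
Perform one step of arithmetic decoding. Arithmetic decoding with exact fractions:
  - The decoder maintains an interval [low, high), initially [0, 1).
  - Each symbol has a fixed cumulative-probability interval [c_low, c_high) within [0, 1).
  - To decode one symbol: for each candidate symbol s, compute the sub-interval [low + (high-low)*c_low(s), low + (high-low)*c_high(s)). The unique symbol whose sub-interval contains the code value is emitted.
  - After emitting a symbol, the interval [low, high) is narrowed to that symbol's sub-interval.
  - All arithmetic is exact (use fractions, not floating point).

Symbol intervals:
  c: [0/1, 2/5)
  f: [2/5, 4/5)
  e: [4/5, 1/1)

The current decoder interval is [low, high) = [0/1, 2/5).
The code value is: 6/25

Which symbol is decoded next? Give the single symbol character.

Answer: f

Derivation:
Interval width = high − low = 2/5 − 0/1 = 2/5
Scaled code = (code − low) / width = (6/25 − 0/1) / 2/5 = 3/5
  c: [0/1, 2/5) 
  f: [2/5, 4/5) ← scaled code falls here ✓
  e: [4/5, 1/1) 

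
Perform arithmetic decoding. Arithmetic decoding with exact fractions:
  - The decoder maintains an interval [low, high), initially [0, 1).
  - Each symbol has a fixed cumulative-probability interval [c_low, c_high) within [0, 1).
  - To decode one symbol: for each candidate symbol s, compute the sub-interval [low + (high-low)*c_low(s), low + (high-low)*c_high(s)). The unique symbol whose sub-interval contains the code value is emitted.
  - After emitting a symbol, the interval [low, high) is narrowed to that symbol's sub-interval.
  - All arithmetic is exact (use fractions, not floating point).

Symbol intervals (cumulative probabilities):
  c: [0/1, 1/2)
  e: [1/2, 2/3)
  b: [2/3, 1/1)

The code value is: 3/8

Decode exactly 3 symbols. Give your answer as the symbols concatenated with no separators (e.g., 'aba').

Answer: cbc

Derivation:
Step 1: interval [0/1, 1/1), width = 1/1 - 0/1 = 1/1
  'c': [0/1 + 1/1*0/1, 0/1 + 1/1*1/2) = [0/1, 1/2) <- contains code 3/8
  'e': [0/1 + 1/1*1/2, 0/1 + 1/1*2/3) = [1/2, 2/3)
  'b': [0/1 + 1/1*2/3, 0/1 + 1/1*1/1) = [2/3, 1/1)
  emit 'c', narrow to [0/1, 1/2)
Step 2: interval [0/1, 1/2), width = 1/2 - 0/1 = 1/2
  'c': [0/1 + 1/2*0/1, 0/1 + 1/2*1/2) = [0/1, 1/4)
  'e': [0/1 + 1/2*1/2, 0/1 + 1/2*2/3) = [1/4, 1/3)
  'b': [0/1 + 1/2*2/3, 0/1 + 1/2*1/1) = [1/3, 1/2) <- contains code 3/8
  emit 'b', narrow to [1/3, 1/2)
Step 3: interval [1/3, 1/2), width = 1/2 - 1/3 = 1/6
  'c': [1/3 + 1/6*0/1, 1/3 + 1/6*1/2) = [1/3, 5/12) <- contains code 3/8
  'e': [1/3 + 1/6*1/2, 1/3 + 1/6*2/3) = [5/12, 4/9)
  'b': [1/3 + 1/6*2/3, 1/3 + 1/6*1/1) = [4/9, 1/2)
  emit 'c', narrow to [1/3, 5/12)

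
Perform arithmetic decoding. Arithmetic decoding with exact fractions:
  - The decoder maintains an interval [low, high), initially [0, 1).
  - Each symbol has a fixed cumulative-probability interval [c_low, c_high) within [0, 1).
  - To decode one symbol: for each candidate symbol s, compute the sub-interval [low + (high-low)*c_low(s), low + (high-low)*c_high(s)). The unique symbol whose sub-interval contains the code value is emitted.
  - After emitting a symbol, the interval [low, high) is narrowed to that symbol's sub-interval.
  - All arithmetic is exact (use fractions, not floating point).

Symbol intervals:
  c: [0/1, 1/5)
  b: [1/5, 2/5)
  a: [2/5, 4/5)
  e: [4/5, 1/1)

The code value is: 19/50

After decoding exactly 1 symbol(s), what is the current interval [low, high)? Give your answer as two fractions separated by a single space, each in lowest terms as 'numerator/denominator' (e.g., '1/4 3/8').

Answer: 1/5 2/5

Derivation:
Step 1: interval [0/1, 1/1), width = 1/1 - 0/1 = 1/1
  'c': [0/1 + 1/1*0/1, 0/1 + 1/1*1/5) = [0/1, 1/5)
  'b': [0/1 + 1/1*1/5, 0/1 + 1/1*2/5) = [1/5, 2/5) <- contains code 19/50
  'a': [0/1 + 1/1*2/5, 0/1 + 1/1*4/5) = [2/5, 4/5)
  'e': [0/1 + 1/1*4/5, 0/1 + 1/1*1/1) = [4/5, 1/1)
  emit 'b', narrow to [1/5, 2/5)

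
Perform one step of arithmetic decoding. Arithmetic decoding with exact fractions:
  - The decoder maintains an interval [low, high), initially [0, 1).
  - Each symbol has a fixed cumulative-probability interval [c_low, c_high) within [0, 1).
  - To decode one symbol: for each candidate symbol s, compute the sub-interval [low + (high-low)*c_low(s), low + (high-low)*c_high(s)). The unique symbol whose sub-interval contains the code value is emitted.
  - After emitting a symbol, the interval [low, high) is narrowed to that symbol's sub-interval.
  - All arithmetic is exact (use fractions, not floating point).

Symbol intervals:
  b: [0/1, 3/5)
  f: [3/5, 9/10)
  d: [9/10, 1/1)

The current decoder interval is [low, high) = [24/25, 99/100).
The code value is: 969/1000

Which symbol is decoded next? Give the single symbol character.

Answer: b

Derivation:
Interval width = high − low = 99/100 − 24/25 = 3/100
Scaled code = (code − low) / width = (969/1000 − 24/25) / 3/100 = 3/10
  b: [0/1, 3/5) ← scaled code falls here ✓
  f: [3/5, 9/10) 
  d: [9/10, 1/1) 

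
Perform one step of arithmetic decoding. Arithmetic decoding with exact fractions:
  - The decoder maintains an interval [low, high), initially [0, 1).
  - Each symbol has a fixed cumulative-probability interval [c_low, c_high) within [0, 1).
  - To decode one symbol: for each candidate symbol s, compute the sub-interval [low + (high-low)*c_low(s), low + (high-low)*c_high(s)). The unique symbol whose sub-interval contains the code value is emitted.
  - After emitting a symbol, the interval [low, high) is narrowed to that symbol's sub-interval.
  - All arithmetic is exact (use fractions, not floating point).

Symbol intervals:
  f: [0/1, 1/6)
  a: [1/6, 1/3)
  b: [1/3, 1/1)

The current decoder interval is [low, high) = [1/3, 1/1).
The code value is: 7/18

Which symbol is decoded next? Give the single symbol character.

Answer: f

Derivation:
Interval width = high − low = 1/1 − 1/3 = 2/3
Scaled code = (code − low) / width = (7/18 − 1/3) / 2/3 = 1/12
  f: [0/1, 1/6) ← scaled code falls here ✓
  a: [1/6, 1/3) 
  b: [1/3, 1/1) 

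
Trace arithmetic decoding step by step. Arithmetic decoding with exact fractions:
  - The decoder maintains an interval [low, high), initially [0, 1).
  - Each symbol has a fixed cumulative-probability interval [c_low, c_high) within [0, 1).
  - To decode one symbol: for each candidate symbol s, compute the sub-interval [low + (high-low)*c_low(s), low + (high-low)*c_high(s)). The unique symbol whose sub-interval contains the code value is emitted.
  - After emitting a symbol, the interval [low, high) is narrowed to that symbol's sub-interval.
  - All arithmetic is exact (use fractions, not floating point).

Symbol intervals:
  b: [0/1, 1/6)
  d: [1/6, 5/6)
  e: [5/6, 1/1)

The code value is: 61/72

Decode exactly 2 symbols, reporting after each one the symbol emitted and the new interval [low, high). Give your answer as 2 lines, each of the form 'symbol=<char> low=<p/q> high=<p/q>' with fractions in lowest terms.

Answer: symbol=e low=5/6 high=1/1
symbol=b low=5/6 high=31/36

Derivation:
Step 1: interval [0/1, 1/1), width = 1/1 - 0/1 = 1/1
  'b': [0/1 + 1/1*0/1, 0/1 + 1/1*1/6) = [0/1, 1/6)
  'd': [0/1 + 1/1*1/6, 0/1 + 1/1*5/6) = [1/6, 5/6)
  'e': [0/1 + 1/1*5/6, 0/1 + 1/1*1/1) = [5/6, 1/1) <- contains code 61/72
  emit 'e', narrow to [5/6, 1/1)
Step 2: interval [5/6, 1/1), width = 1/1 - 5/6 = 1/6
  'b': [5/6 + 1/6*0/1, 5/6 + 1/6*1/6) = [5/6, 31/36) <- contains code 61/72
  'd': [5/6 + 1/6*1/6, 5/6 + 1/6*5/6) = [31/36, 35/36)
  'e': [5/6 + 1/6*5/6, 5/6 + 1/6*1/1) = [35/36, 1/1)
  emit 'b', narrow to [5/6, 31/36)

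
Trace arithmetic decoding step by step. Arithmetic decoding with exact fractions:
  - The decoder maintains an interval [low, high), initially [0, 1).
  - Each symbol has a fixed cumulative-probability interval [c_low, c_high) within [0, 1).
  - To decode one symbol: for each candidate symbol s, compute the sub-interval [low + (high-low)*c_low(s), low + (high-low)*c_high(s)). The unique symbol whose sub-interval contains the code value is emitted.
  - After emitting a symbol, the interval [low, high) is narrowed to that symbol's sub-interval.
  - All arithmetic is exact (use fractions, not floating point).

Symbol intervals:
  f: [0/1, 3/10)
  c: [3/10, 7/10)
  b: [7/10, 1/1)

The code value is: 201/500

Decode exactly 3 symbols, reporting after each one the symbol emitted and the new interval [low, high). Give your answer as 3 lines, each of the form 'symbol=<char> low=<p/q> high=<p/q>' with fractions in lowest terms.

Step 1: interval [0/1, 1/1), width = 1/1 - 0/1 = 1/1
  'f': [0/1 + 1/1*0/1, 0/1 + 1/1*3/10) = [0/1, 3/10)
  'c': [0/1 + 1/1*3/10, 0/1 + 1/1*7/10) = [3/10, 7/10) <- contains code 201/500
  'b': [0/1 + 1/1*7/10, 0/1 + 1/1*1/1) = [7/10, 1/1)
  emit 'c', narrow to [3/10, 7/10)
Step 2: interval [3/10, 7/10), width = 7/10 - 3/10 = 2/5
  'f': [3/10 + 2/5*0/1, 3/10 + 2/5*3/10) = [3/10, 21/50) <- contains code 201/500
  'c': [3/10 + 2/5*3/10, 3/10 + 2/5*7/10) = [21/50, 29/50)
  'b': [3/10 + 2/5*7/10, 3/10 + 2/5*1/1) = [29/50, 7/10)
  emit 'f', narrow to [3/10, 21/50)
Step 3: interval [3/10, 21/50), width = 21/50 - 3/10 = 3/25
  'f': [3/10 + 3/25*0/1, 3/10 + 3/25*3/10) = [3/10, 42/125)
  'c': [3/10 + 3/25*3/10, 3/10 + 3/25*7/10) = [42/125, 48/125)
  'b': [3/10 + 3/25*7/10, 3/10 + 3/25*1/1) = [48/125, 21/50) <- contains code 201/500
  emit 'b', narrow to [48/125, 21/50)

Answer: symbol=c low=3/10 high=7/10
symbol=f low=3/10 high=21/50
symbol=b low=48/125 high=21/50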